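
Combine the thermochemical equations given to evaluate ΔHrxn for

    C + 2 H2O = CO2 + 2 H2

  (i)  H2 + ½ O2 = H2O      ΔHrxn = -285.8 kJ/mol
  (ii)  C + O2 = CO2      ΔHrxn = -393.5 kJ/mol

ΔHrxn = 178.1 kJ/mol

(i) reversed and × 2 (reverse to put H2O on the reactant side; scale by 2 for the 2 H2O): (-2)·(-285.8) = +571.6 kJ/mol
(ii) as written (CO2 already on the product side): -393.5 kJ/mol
ΔHrxn = (-2)·(-285.8) + (1)·(-393.5) = 178.1 kJ/mol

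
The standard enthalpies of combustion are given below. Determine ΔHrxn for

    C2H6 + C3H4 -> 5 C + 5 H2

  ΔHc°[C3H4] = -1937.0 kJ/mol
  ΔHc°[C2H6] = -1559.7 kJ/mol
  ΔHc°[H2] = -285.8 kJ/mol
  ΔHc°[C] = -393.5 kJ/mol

ΔHrxn = -100.2 kJ/mol

With combustion enthalpies, reactants minus products:
= [1·(-1559.7) + 1·(-1937.0)] − [5·(-393.5) + 5·(-285.8)]
= -100.2 kJ/mol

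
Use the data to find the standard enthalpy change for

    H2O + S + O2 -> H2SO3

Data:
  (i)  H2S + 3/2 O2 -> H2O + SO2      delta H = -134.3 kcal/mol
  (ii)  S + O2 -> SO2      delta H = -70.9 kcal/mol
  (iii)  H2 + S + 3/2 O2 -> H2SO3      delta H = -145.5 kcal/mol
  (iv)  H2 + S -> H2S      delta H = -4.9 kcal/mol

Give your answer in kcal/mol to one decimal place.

(i) reversed (reverse to put H2O on the reactant side): +134.3 kcal/mol
(ii) as written: -70.9 kcal/mol
(iii) as written (H2SO3 already on the product side): -145.5 kcal/mol
(iv) reversed: +4.9 kcal/mol
By Hess's law, delta H = (-1)·(-134.3) + (1)·(-70.9) + (1)·(-145.5) + (-1)·(-4.9) = -77.2 kcal/mol

delta H = -77.2 kcal/mol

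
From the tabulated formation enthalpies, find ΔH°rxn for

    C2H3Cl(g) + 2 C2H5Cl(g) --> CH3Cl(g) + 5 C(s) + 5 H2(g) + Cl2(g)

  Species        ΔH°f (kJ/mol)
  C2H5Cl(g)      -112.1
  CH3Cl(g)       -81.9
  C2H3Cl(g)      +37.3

ΔH°rxn = 105.0 kJ/mol

Products: 1·(-81.9) + 5·(+0.0) + 5·(+0.0) + 1·(+0.0) = -81.9
Reactants: 1·(+37.3) + 2·(-112.1) = -186.9
ΔH°rxn = (-81.9) − (-186.9) = 105.0 kJ/mol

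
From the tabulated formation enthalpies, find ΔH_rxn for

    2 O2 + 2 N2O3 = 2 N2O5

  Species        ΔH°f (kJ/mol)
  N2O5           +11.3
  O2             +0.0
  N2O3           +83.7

ΔH_rxn = -144.8 kJ/mol

Products: 2·(+11.3) = +22.6
Reactants: 2·(+0.0) + 2·(+83.7) = +167.4
ΔH_rxn = (+22.6) − (+167.4) = -144.8 kJ/mol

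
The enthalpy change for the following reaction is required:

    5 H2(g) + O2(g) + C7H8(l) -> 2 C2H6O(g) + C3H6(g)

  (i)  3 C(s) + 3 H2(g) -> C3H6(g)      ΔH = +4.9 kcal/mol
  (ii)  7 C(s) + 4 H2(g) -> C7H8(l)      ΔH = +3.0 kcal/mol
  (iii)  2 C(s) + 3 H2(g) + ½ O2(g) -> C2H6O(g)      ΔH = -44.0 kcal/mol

ΔH = -86.1 kcal/mol

(i) as written: +4.9 kcal/mol
(ii) reversed: -3.0 kcal/mol
(iii) × 2: (2)·(-44.0) = -88.0 kcal/mol
By Hess's law, ΔH = (1)·(+4.9) + (-1)·(+3.0) + (2)·(-44.0) = -86.1 kcal/mol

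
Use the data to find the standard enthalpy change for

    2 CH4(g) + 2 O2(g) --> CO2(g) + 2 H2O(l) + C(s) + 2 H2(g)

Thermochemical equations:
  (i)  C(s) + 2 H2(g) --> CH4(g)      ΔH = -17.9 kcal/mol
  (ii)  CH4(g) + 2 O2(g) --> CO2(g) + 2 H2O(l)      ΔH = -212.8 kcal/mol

(i) reversed (C(s) must end up as a product): +17.9 kcal/mol
(ii) as written (CO2(g) already on the product side): -212.8 kcal/mol
Since enthalpy is a state function, ΔH = (+17.9) + (-212.8) = -194.9 kcal/mol

ΔH = -194.9 kcal/mol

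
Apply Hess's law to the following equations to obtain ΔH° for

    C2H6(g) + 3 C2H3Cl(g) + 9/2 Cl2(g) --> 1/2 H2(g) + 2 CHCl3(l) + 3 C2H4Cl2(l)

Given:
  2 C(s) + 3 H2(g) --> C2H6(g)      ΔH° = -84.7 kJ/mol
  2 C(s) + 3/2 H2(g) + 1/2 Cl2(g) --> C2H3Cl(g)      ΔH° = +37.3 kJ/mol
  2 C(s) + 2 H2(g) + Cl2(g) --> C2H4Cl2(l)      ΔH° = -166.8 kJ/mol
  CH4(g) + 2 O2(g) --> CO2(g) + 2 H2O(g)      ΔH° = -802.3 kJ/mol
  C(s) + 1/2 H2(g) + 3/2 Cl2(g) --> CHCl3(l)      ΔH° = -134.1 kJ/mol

ΔH° = -795.8 kJ/mol

equation 1 reversed: +84.7 kJ/mol
equation 2 reversed and × 3: (-3)·(+37.3) = -111.9 kJ/mol
equation 3 × 3: (3)·(-166.8) = -500.4 kJ/mol
equation 4: not needed.
equation 5 × 2: (2)·(-134.1) = -268.2 kJ/mol
ΔH° = (+84.7) + (-111.9) + (-500.4) + (-268.2) = -795.8 kJ/mol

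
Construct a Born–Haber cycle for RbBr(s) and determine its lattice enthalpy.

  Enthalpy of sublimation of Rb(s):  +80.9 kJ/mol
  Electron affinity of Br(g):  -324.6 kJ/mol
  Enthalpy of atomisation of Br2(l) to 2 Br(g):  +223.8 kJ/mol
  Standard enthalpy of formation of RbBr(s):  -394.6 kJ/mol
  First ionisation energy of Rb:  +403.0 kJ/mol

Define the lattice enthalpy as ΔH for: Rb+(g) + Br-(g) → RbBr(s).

ΔHf° = 1·ΔHsub + 1·(ΣIE) + 1/2·D(Br2) + 1·EA + U
-394.6 = 1·(+80.9) + 1·(+403.0) + 1/2·(+223.8) + 1·(-324.6) + U
U = -394.6 − (+271.2) = -665.8 kJ/mol

U = -665.8 kJ/mol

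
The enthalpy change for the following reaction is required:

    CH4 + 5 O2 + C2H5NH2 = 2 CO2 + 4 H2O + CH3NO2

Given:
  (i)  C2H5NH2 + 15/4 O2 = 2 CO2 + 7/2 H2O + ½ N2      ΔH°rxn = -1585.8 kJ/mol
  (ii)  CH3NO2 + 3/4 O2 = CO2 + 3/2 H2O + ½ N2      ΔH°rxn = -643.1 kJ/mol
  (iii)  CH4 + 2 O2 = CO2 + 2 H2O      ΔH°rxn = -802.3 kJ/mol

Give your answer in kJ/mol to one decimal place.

ΔH°rxn = -1745.0 kJ/mol

(i) as written: -1585.8 kJ/mol
(ii) reversed: +643.1 kJ/mol
(iii) as written: -802.3 kJ/mol
ΔH°rxn = (1)·(-1585.8) + (-1)·(-643.1) + (1)·(-802.3) = -1745.0 kJ/mol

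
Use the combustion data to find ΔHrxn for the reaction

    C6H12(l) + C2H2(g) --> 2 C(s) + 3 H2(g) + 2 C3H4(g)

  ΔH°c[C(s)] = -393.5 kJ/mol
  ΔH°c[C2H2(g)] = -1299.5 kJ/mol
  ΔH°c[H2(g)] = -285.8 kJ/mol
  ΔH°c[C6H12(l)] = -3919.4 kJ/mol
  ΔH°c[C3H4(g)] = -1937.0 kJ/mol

Using ΔH = Σ nΔHc°(reactants) − Σ nΔHc°(products):
= [1·(-3919.4) + 1·(-1299.5)] − [2·(-393.5) + 3·(-285.8) + 2·(-1937.0)]
= 299.5 kJ/mol

ΔHrxn = 299.5 kJ/mol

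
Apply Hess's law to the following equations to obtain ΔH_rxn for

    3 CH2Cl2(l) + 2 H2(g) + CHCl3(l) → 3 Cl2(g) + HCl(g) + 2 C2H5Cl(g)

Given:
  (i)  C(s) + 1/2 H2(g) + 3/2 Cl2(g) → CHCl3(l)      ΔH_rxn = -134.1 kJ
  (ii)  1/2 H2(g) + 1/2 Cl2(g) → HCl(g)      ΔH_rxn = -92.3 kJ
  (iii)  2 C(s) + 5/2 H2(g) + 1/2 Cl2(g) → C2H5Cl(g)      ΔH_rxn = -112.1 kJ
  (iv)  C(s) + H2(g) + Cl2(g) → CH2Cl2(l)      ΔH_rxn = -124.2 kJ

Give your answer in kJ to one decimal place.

(i) reversed (CHCl3(l) must end up as a reactant): +134.1 kJ
(ii) as written (HCl(g) already on the product side): -92.3 kJ
(iii) × 2 (×2 to match 2 C2H5Cl(g) in the target): (2)·(-112.1) = -224.2 kJ
(iv) reversed and × 3 (CH2Cl2(l) must end up as a reactant; scale by 3 for the 3 CH2Cl2(l)): (-3)·(-124.2) = +372.6 kJ
Since enthalpy is a state function, ΔH_rxn = (-1)·(-134.1) + (1)·(-92.3) + (2)·(-112.1) + (-3)·(-124.2) = 190.2 kJ

ΔH_rxn = 190.2 kJ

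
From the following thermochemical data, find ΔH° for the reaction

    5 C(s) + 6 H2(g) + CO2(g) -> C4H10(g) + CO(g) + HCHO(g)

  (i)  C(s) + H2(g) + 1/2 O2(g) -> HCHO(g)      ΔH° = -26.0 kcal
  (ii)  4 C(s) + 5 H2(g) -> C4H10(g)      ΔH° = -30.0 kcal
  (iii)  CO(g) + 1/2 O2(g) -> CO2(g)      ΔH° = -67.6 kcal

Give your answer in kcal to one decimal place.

(i) as written (HCHO(g) already on the product side): -26.0 kcal
(ii) as written (C4H10(g) already on the product side): -30.0 kcal
(iii) reversed (reverse to put CO(g) on the product side): +67.6 kcal
By Hess's law, ΔH° = (1)·(-26.0) + (1)·(-30.0) + (-1)·(-67.6) = 11.6 kcal

ΔH° = 11.6 kcal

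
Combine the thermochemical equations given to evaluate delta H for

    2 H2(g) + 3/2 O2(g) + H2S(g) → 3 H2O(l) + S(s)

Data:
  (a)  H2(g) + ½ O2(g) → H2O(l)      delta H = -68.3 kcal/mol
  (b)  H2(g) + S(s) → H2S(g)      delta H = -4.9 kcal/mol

(a) × 3 (×3 to match 3 H2O(l) in the target): (3)·(-68.3) = -204.9 kcal/mol
(b) reversed (H2S(g) must end up as a reactant): +4.9 kcal/mol
Summing the manipulated equations, delta H = (3)·(-68.3) + (-1)·(-4.9) = -200.0 kcal/mol

delta H = -200.0 kcal/mol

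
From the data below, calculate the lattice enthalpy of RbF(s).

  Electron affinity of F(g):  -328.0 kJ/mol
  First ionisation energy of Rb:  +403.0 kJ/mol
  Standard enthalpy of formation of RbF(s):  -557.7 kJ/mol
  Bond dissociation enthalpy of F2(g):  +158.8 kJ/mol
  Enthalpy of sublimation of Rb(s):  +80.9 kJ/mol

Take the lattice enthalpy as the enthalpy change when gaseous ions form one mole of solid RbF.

ΔHf° = 1·ΔHsub + 1·(ΣIE) + 1/2·D(F2) + 1·EA + U
-557.7 = 1·(+80.9) + 1·(+403.0) + 1/2·(+158.8) + 1·(-328.0) + U
U = -557.7 − (+235.3) = -793.0 kJ/mol

U = -793.0 kJ/mol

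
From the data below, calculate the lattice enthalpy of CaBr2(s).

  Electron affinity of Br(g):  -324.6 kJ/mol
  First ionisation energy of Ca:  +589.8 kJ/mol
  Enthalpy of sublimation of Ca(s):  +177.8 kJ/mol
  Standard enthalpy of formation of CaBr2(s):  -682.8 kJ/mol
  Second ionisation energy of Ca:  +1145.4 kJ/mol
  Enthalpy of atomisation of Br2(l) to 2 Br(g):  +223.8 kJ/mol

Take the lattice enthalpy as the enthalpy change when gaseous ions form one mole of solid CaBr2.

U = -2170.4 kJ/mol

ΔHf° = 1·ΔHsub + 1·(ΣIE) + 1·D(Br2) + 2·EA + U
-682.8 = 1·(+177.8) + 1·(+1735.2) + 1·(+223.8) + 2·(-324.6) + U
U = -682.8 − (+1487.6) = -2170.4 kJ/mol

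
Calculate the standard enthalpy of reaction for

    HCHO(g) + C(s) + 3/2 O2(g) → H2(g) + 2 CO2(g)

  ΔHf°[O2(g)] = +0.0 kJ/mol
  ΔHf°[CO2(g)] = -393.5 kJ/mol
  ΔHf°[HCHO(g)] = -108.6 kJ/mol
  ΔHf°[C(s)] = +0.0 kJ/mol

ΔH° = -678.4 kJ/mol

ΔH°rxn = Σ nΔHf°(products) − Σ nΔHf°(reactants).
Products: 1·(+0.0) + 2·(-393.5) = -787.0
Reactants: 1·(-108.6) + 1·(+0.0) + 3/2·(+0.0) = -108.6
ΔH° = (-787.0) − (-108.6) = -678.4 kJ/mol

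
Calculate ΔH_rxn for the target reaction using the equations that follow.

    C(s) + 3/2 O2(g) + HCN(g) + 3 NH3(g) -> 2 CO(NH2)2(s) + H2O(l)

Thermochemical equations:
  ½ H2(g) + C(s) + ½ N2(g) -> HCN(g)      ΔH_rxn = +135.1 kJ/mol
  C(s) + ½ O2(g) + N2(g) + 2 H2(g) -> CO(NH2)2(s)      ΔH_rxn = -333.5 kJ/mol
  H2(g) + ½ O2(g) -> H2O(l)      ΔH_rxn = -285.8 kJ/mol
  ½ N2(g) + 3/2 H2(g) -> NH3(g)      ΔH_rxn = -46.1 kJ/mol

equation 1 reversed (HCN(g) must end up as a reactant): -135.1 kJ/mol
equation 2 × 2 (scale by 2 for the 2 CO(NH2)2(s)): (2)·(-333.5) = -667.0 kJ/mol
equation 3 as written (H2O(l) already on the product side): -285.8 kJ/mol
equation 4 reversed and × 3 (NH3(g) must end up as a reactant; ×3 to match 3 NH3(g) in the target): (-3)·(-46.1) = +138.3 kJ/mol
Since enthalpy is a state function, ΔH_rxn = (-1)·(+135.1) + (2)·(-333.5) + (1)·(-285.8) + (-3)·(-46.1) = -949.6 kJ/mol

ΔH_rxn = -949.6 kJ/mol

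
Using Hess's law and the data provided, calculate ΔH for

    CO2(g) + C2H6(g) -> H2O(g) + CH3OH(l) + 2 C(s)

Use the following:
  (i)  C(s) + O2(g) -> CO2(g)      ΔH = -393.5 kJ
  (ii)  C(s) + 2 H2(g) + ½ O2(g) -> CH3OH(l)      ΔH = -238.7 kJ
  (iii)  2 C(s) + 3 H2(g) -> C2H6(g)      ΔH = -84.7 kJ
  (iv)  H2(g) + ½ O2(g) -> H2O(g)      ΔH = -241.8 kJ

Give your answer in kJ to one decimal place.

(i) reversed: +393.5 kJ
(ii) as written: -238.7 kJ
(iii) reversed: +84.7 kJ
(iv) as written: -241.8 kJ
Combining the equations, ΔH = (+393.5) + (-238.7) + (+84.7) + (-241.8) = -2.3 kJ

ΔH = -2.3 kJ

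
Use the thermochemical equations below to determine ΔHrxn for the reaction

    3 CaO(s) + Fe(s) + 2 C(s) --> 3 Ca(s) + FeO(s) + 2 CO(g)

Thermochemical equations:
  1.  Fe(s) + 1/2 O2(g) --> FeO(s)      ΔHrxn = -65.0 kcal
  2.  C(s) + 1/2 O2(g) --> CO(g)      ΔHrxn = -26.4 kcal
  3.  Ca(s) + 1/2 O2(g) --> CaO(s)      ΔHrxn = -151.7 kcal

ΔHrxn = 337.3 kcal

eq. 1 as written (FeO(s) already on the product side): -65.0 kcal
eq. 2 × 2 (scale by 2 for the 2 CO(g)): (2)·(-26.4) = -52.8 kcal
eq. 3 reversed and × 3 (reverse to put CaO(s) on the reactant side; scale by 3 for the 3 CaO(s)): (-3)·(-151.7) = +455.1 kcal
Summing the manipulated equations, ΔHrxn = (1)·(-65.0) + (2)·(-26.4) + (-3)·(-151.7) = 337.3 kcal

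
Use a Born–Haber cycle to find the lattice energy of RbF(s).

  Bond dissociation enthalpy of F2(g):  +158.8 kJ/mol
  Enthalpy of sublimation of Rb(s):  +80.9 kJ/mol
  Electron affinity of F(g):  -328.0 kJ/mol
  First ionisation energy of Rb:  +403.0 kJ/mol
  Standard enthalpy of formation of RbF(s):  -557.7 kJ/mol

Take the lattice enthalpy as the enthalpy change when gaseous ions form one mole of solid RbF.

U = -793.0 kJ/mol

ΔHf° = 1·ΔHsub + 1·(ΣIE) + 1/2·D(F2) + 1·EA + U
-557.7 = 1·(+80.9) + 1·(+403.0) + 1/2·(+158.8) + 1·(-328.0) + U
U = -557.7 − (+235.3) = -793.0 kJ/mol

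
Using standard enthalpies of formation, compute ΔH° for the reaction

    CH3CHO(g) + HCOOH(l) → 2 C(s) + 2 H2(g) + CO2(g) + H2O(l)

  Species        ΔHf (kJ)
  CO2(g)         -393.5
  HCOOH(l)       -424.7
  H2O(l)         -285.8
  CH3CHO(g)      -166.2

ΔH°rxn = Σ nΔHf°(products) − Σ nΔHf°(reactants).
Products: 2·(+0.0) + 2·(+0.0) + 1·(-393.5) + 1·(-285.8) = -679.3
Reactants: 1·(-166.2) + 1·(-424.7) = -590.9
ΔH° = (-679.3) − (-590.9) = -88.4 kJ

ΔH° = -88.4 kJ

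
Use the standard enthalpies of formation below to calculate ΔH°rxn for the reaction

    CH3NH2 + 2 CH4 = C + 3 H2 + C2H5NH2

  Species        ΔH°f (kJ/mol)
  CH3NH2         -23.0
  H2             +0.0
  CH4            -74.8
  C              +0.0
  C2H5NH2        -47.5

Products: 1·(+0.0) + 3·(+0.0) + 1·(-47.5) = -47.5
Reactants: 1·(-23.0) + 2·(-74.8) = -172.6
ΔH°rxn = (-47.5) − (-172.6) = 125.1 kJ/mol

ΔH°rxn = 125.1 kJ/mol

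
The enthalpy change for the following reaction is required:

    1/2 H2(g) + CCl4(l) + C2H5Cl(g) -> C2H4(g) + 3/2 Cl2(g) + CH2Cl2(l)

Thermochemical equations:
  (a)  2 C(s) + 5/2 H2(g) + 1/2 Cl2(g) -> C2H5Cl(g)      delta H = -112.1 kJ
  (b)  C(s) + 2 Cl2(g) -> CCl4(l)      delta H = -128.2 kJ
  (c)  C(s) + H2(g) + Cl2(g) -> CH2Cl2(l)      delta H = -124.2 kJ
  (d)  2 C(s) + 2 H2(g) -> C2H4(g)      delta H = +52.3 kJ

(a) reversed: +112.1 kJ
(b) reversed: +128.2 kJ
(c) as written: -124.2 kJ
(d) as written: +52.3 kJ
Summing the manipulated equations, delta H = (-1)·(-112.1) + (-1)·(-128.2) + (1)·(-124.2) + (1)·(+52.3) = 168.4 kJ

delta H = 168.4 kJ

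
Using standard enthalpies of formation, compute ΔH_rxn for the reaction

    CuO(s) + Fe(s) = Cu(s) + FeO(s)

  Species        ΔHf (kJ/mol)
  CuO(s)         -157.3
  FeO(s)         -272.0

Products: 1·(+0.0) + 1·(-272.0) = -272.0
Reactants: 1·(-157.3) + 1·(+0.0) = -157.3
ΔH_rxn = (-272.0) − (-157.3) = -114.7 kJ/mol

ΔH_rxn = -114.7 kJ/mol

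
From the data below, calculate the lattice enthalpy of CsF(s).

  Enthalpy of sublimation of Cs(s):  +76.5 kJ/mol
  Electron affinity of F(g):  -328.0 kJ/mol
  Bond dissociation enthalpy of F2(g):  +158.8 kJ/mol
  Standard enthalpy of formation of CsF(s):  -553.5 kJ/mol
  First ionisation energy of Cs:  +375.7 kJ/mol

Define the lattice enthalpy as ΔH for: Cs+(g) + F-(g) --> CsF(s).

U = -757.1 kJ/mol

ΔHf° = 1·ΔHsub + 1·(ΣIE) + 1/2·D(F2) + 1·EA + U
-553.5 = 1·(+76.5) + 1·(+375.7) + 1/2·(+158.8) + 1·(-328.0) + U
U = -553.5 − (+203.6) = -757.1 kJ/mol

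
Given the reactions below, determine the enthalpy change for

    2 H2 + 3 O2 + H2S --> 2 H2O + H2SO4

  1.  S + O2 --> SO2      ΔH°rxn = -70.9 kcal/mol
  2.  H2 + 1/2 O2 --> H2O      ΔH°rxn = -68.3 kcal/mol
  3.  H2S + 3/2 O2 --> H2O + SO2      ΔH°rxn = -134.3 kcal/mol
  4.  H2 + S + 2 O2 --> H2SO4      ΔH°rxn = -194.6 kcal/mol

ΔH°rxn = -326.3 kcal/mol

eq. 1 reversed: +70.9 kcal/mol
eq. 2 as written: -68.3 kcal/mol
eq. 3 as written: -134.3 kcal/mol
eq. 4 as written: -194.6 kcal/mol
ΔH°rxn = (+70.9) + (-68.3) + (-134.3) + (-194.6) = -326.3 kcal/mol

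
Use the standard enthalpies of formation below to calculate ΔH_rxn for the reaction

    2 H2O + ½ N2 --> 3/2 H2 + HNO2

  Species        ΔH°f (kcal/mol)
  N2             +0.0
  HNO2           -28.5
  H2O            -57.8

Products: 3/2·(+0.0) + 1·(-28.5) = -28.5
Reactants: 2·(-57.8) + 1/2·(+0.0) = -115.6
ΔH_rxn = (-28.5) − (-115.6) = 87.1 kcal/mol

ΔH_rxn = 87.1 kcal/mol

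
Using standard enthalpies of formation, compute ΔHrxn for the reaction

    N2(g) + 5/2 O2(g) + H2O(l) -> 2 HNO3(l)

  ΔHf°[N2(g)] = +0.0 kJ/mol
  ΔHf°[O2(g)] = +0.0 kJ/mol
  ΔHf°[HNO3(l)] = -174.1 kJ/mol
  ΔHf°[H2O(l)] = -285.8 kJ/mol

ΔHrxn = -62.4 kJ/mol

ΔH°rxn = Σ nΔHf°(products) − Σ nΔHf°(reactants).
Products: 2·(-174.1) = -348.2
Reactants: 1·(+0.0) + 5/2·(+0.0) + 1·(-285.8) = -285.8
ΔHrxn = (-348.2) − (-285.8) = -62.4 kJ/mol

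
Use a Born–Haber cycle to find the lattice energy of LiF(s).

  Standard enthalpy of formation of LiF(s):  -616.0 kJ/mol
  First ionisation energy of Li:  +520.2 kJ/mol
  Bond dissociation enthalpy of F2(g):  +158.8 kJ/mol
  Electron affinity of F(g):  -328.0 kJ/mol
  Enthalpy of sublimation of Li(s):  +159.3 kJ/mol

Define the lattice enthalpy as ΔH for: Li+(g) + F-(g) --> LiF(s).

ΔHf° = 1·ΔHsub + 1·(ΣIE) + 1/2·D(F2) + 1·EA + U
-616.0 = 1·(+159.3) + 1·(+520.2) + 1/2·(+158.8) + 1·(-328.0) + U
U = -616.0 − (+430.9) = -1046.9 kJ/mol

U = -1046.9 kJ/mol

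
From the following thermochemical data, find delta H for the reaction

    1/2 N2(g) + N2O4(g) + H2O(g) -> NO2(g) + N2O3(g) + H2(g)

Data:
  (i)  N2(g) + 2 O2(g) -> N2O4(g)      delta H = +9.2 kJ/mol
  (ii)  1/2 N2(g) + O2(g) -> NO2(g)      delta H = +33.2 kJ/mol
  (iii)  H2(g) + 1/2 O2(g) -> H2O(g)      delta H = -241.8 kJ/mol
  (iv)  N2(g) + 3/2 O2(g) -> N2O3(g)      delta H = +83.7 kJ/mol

(i) reversed (N2O4(g) must end up as a reactant): -9.2 kJ/mol
(ii) as written (NO2(g) already on the product side): +33.2 kJ/mol
(iii) reversed (reverse to put H2O(g) on the reactant side): +241.8 kJ/mol
(iv) as written (N2O3(g) already on the product side): +83.7 kJ/mol
Combining the equations, delta H = (-1)·(+9.2) + (1)·(+33.2) + (-1)·(-241.8) + (1)·(+83.7) = 349.5 kJ/mol

delta H = 349.5 kJ/mol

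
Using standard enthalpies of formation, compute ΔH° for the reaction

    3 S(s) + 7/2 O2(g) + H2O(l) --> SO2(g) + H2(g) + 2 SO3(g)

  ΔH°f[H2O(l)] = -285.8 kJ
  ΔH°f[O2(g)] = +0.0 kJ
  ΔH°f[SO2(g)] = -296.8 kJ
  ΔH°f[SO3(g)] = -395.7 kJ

ΔH°rxn = Σ nΔHf°(products) − Σ nΔHf°(reactants).
Products: 1·(-296.8) + 1·(+0.0) + 2·(-395.7) = -1088.2
Reactants: 3·(+0.0) + 7/2·(+0.0) + 1·(-285.8) = -285.8
ΔH° = (-1088.2) − (-285.8) = -802.4 kJ

ΔH° = -802.4 kJ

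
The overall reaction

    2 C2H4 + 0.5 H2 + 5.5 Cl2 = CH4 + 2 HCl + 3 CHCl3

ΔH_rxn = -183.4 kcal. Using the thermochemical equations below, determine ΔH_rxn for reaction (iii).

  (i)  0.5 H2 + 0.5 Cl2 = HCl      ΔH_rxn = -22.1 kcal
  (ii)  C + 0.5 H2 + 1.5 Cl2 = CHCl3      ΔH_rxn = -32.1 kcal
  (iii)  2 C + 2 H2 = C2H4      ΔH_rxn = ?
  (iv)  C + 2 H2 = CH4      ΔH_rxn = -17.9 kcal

ΔH_rxn = 12.5 kcal

(i) × 2 (scale by 2 for the 2 HCl): (2)·(-22.1) = -44.2 kcal
(ii) × 3 (×3 to match 3 CHCl3 in the target): (3)·(-32.1) = -96.3 kcal
(iii) reversed and × 2 (C2H4 must end up as a reactant; scale by 2 for the 2 C2H4): contributes −2·x
(iv) as written (CH4 already on the product side): -17.9 kcal
-183.4 = (-44.2) + (-96.3) + (-17.9) − 2·x
x = (-183.4 − (-158.4)) / (-2) = 12.5 kcal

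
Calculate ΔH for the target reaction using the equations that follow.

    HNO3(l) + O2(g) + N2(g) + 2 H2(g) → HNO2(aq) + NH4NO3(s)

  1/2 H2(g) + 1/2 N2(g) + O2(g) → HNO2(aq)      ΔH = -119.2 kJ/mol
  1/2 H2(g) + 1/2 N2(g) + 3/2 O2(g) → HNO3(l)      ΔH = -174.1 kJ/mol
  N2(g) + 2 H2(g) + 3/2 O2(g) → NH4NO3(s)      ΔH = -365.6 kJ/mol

equation 1 as written: -119.2 kJ/mol
equation 2 reversed: +174.1 kJ/mol
equation 3 as written: -365.6 kJ/mol
ΔH = (1)·(-119.2) + (-1)·(-174.1) + (1)·(-365.6) = -310.7 kJ/mol

ΔH = -310.7 kJ/mol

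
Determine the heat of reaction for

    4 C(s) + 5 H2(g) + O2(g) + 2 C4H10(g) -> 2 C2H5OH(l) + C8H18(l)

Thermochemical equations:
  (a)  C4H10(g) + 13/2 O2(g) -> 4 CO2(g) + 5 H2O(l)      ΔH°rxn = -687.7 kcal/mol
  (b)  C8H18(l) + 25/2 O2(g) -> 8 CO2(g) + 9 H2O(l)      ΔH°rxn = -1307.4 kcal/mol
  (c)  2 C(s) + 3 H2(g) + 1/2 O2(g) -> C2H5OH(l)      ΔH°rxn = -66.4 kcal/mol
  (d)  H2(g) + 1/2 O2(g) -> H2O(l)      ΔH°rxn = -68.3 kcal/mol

ΔH°rxn = -132.5 kcal/mol

(a) × 2 (scale by 2 for the 2 C4H10(g)): (2)·(-687.7) = -1375.4 kcal/mol
(b) reversed (reverse to put C8H18(l) on the product side): +1307.4 kcal/mol
(c) × 2 (scale by 2 for the 2 C2H5OH(l)): (2)·(-66.4) = -132.8 kcal/mol
(d) reversed: +68.3 kcal/mol
ΔH°rxn = (-1375.4) + (+1307.4) + (-132.8) + (+68.3) = -132.5 kcal/mol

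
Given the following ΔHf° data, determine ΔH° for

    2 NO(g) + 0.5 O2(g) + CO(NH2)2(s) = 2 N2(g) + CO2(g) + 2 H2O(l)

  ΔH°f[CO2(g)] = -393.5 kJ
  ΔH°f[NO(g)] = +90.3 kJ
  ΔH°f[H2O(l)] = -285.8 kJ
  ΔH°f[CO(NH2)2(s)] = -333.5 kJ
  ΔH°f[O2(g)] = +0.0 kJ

ΔH°rxn = Σ nΔHf°(products) − Σ nΔHf°(reactants).
Products: 2·(+0.0) + 1·(-393.5) + 2·(-285.8) = -965.1
Reactants: 2·(+90.3) + 1/2·(+0.0) + 1·(-333.5) = -152.9
ΔH° = (-965.1) − (-152.9) = -812.2 kJ

ΔH° = -812.2 kJ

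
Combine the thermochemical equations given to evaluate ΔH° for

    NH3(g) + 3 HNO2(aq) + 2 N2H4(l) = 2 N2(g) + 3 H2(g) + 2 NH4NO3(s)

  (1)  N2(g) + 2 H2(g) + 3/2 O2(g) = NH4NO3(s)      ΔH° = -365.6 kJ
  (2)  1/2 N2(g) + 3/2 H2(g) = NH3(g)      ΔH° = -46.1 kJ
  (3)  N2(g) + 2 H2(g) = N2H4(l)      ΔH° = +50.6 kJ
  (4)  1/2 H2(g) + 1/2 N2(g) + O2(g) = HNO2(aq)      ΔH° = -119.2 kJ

(1) × 2 (×2 to match 2 NH4NO3(s) in the target): (2)·(-365.6) = -731.2 kJ
(2) reversed (reverse to put NH3(g) on the reactant side): +46.1 kJ
(3) reversed and × 2 (N2H4(l) must end up as a reactant; ×2 to match 2 N2H4(l) in the target): (-2)·(+50.6) = -101.2 kJ
(4) reversed and × 3 (reverse to put HNO2(aq) on the reactant side; scale by 3 for the 3 HNO2(aq)): (-3)·(-119.2) = +357.6 kJ
Since enthalpy is a state function, ΔH° = (-731.2) + (+46.1) + (-101.2) + (+357.6) = -428.7 kJ

ΔH° = -428.7 kJ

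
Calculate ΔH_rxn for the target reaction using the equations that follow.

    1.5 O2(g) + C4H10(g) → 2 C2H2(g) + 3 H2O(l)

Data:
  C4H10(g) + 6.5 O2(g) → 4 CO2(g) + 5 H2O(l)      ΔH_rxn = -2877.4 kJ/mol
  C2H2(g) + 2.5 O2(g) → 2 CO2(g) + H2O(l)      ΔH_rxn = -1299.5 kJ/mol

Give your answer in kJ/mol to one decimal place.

ΔH_rxn = -278.4 kJ/mol

equation 1 as written (C4H10(g) already on the reactant side): -2877.4 kJ/mol
equation 2 reversed and × 2 (C2H2(g) must end up as a product; ×2 to match 2 C2H2(g) in the target): (-2)·(-1299.5) = +2599.0 kJ/mol
By Hess's law, ΔH_rxn = (-2877.4) + (+2599.0) = -278.4 kJ/mol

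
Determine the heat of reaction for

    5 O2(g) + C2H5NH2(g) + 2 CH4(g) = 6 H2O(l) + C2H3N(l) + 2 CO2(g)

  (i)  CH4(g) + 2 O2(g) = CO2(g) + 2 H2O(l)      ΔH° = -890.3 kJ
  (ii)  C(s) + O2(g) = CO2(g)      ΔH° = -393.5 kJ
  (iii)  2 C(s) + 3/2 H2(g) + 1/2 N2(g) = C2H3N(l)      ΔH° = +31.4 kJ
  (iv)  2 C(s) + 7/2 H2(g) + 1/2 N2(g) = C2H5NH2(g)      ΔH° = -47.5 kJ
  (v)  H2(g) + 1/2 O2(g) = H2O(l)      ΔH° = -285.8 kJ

ΔH° = -2273.3 kJ

(i) × 2 (scale by 2 for the 2 CH4(g)): (2)·(-890.3) = -1780.6 kJ
(ii): not needed.
(iii) as written (C2H3N(l) already on the product side): +31.4 kJ
(iv) reversed (C2H5NH2(g) must end up as a reactant): +47.5 kJ
(v) × 2: (2)·(-285.8) = -571.6 kJ
Summing the manipulated equations, ΔH° = (-1780.6) + (+31.4) + (+47.5) + (-571.6) = -2273.3 kJ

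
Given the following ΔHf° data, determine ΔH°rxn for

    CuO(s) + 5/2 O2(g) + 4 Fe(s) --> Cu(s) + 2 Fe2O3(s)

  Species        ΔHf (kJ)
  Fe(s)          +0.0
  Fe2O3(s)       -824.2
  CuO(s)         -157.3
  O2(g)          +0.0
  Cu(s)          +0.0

ΔH°rxn = -1491.1 kJ

Products: 1·(+0.0) + 2·(-824.2) = -1648.4
Reactants: 1·(-157.3) + 5/2·(+0.0) + 4·(+0.0) = -157.3
ΔH°rxn = (-1648.4) − (-157.3) = -1491.1 kJ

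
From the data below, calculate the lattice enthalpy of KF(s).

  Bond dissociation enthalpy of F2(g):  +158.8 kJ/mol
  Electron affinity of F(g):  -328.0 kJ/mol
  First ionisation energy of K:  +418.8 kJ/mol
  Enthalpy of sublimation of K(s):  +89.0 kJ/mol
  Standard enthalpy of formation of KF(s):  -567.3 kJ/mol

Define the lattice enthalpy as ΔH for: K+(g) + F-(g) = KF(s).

U = -826.5 kJ/mol

ΔHf° = 1·ΔHsub + 1·(ΣIE) + 1/2·D(F2) + 1·EA + U
-567.3 = 1·(+89.0) + 1·(+418.8) + 1/2·(+158.8) + 1·(-328.0) + U
U = -567.3 − (+259.2) = -826.5 kJ/mol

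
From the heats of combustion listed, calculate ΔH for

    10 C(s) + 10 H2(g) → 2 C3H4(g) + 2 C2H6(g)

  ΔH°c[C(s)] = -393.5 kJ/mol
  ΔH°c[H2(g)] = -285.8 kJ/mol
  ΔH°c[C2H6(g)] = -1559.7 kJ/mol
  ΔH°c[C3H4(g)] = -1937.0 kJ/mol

ΔH = 200.4 kJ/mol

With combustion enthalpies, reactants minus products:
= [10·(-393.5) + 10·(-285.8)] − [2·(-1937.0) + 2·(-1559.7)]
= 200.4 kJ/mol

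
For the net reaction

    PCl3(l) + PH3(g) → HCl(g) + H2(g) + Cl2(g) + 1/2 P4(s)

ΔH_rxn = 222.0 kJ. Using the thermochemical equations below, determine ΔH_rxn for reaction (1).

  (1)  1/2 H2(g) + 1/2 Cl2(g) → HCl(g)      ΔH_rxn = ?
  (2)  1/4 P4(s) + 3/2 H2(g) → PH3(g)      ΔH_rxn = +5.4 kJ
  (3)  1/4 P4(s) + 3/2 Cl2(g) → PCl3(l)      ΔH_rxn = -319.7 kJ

(1) as written (HCl(g) already on the product side): contributes x
(2) reversed (PH3(g) must end up as a reactant): -5.4 kJ
(3) reversed (PCl3(l) must end up as a reactant): +319.7 kJ
+222.0 = (-5.4) + (+319.7) + x
x = (+222.0 − (+314.3)) / (1) = -92.3 kJ

ΔH_rxn = -92.3 kJ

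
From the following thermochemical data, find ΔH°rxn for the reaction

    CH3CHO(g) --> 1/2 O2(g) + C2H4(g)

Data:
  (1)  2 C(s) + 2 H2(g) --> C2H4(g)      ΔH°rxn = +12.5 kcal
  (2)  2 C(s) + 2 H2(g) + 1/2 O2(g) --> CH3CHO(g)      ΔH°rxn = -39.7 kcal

(1) as written: +12.5 kcal
(2) reversed: +39.7 kcal
By Hess's law, ΔH°rxn = (1)·(+12.5) + (-1)·(-39.7) = 52.2 kcal

ΔH°rxn = 52.2 kcal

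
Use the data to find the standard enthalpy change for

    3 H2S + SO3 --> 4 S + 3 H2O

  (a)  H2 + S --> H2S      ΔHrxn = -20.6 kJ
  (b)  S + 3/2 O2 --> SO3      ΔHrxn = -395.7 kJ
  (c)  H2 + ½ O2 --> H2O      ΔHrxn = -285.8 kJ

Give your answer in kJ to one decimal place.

ΔHrxn = -399.9 kJ

(a) reversed and × 3 (reverse to put H2S on the reactant side; scale by 3 for the 3 H2S): (-3)·(-20.6) = +61.8 kJ
(b) reversed (SO3 must end up as a reactant): +395.7 kJ
(c) × 3 (×3 to match 3 H2O in the target): (3)·(-285.8) = -857.4 kJ
ΔHrxn = (-3)·(-20.6) + (-1)·(-395.7) + (3)·(-285.8) = -399.9 kJ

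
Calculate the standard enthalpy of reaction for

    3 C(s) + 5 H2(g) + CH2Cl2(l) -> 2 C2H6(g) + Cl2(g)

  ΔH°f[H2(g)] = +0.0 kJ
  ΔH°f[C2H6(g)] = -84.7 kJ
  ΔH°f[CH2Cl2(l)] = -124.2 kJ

ΔH°rxn = -45.2 kJ

ΔH°rxn = Σ nΔHf°(products) − Σ nΔHf°(reactants).
Products: 2·(-84.7) + 1·(+0.0) = -169.4
Reactants: 3·(+0.0) + 5·(+0.0) + 1·(-124.2) = -124.2
ΔH°rxn = (-169.4) − (-124.2) = -45.2 kJ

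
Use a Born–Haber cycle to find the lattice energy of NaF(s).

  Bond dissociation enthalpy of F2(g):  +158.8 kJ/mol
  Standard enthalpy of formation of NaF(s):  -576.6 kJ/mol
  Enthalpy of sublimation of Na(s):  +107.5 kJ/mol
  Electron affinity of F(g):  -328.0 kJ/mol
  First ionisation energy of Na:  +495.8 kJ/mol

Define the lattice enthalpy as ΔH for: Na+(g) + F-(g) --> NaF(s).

ΔHf° = 1·ΔHsub + 1·(ΣIE) + 1/2·D(F2) + 1·EA + U
-576.6 = 1·(+107.5) + 1·(+495.8) + 1/2·(+158.8) + 1·(-328.0) + U
U = -576.6 − (+354.7) = -931.3 kJ/mol

U = -931.3 kJ/mol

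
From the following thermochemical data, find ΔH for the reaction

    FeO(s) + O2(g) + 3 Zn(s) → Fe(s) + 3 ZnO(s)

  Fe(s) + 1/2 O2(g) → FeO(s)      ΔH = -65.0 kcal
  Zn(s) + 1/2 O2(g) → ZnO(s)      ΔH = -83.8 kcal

equation 1 reversed: +65.0 kcal
equation 2 × 3: (3)·(-83.8) = -251.4 kcal
Since enthalpy is a state function, ΔH = (+65.0) + (-251.4) = -186.4 kcal

ΔH = -186.4 kcal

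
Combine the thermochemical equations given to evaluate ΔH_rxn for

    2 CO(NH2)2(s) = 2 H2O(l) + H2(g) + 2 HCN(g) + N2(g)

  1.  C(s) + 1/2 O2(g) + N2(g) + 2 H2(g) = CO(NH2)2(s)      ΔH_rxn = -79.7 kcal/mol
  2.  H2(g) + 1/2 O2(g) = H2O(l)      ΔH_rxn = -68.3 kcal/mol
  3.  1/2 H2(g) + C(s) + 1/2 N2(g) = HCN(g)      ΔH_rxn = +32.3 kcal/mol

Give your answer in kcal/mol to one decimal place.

ΔH_rxn = 87.4 kcal/mol

eq. 1 reversed and × 2 (CO(NH2)2(s) must end up as a reactant; scale by 2 for the 2 CO(NH2)2(s)): (-2)·(-79.7) = +159.4 kcal/mol
eq. 2 × 2 (scale by 2 for the 2 H2O(l)): (2)·(-68.3) = -136.6 kcal/mol
eq. 3 × 2 (×2 to match 2 HCN(g) in the target): (2)·(+32.3) = +64.6 kcal/mol
ΔH_rxn = (+159.4) + (-136.6) + (+64.6) = 87.4 kcal/mol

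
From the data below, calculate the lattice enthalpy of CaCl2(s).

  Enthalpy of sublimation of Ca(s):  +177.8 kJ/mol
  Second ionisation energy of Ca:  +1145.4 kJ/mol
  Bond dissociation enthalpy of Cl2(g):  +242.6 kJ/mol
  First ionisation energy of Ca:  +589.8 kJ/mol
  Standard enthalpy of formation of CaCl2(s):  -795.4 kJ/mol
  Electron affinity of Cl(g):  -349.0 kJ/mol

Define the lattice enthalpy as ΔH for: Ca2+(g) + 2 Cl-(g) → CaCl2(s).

U = -2253.0 kJ/mol

ΔHf° = 1·ΔHsub + 1·(ΣIE) + 1·D(Cl2) + 2·EA + U
-795.4 = 1·(+177.8) + 1·(+1735.2) + 1·(+242.6) + 2·(-349.0) + U
U = -795.4 − (+1457.6) = -2253.0 kJ/mol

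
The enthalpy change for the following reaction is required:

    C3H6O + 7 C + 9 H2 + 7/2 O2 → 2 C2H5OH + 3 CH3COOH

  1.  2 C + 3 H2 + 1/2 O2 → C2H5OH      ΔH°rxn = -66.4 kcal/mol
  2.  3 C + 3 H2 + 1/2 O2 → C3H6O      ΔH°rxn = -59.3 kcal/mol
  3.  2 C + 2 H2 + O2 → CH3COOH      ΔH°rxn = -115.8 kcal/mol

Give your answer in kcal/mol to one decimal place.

eq. 1 × 2: (2)·(-66.4) = -132.8 kcal/mol
eq. 2 reversed: +59.3 kcal/mol
eq. 3 × 3: (3)·(-115.8) = -347.4 kcal/mol
Since enthalpy is a state function, ΔH°rxn = (-132.8) + (+59.3) + (-347.4) = -420.9 kcal/mol

ΔH°rxn = -420.9 kcal/mol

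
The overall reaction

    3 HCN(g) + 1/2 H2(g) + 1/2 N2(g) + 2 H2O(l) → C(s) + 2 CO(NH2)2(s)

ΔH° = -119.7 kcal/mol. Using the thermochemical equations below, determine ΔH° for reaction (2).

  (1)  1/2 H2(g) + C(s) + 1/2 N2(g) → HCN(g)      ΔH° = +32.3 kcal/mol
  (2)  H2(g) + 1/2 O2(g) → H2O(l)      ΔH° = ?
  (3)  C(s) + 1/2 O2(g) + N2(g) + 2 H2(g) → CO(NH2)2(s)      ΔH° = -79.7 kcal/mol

(1) reversed and × 3 (reverse to put HCN(g) on the reactant side; scale by 3 for the 3 HCN(g)): (-3)·(+32.3) = -96.9 kcal/mol
(2) reversed and × 2 (reverse to put H2O(l) on the reactant side; scale by 2 for the 2 H2O(l)): contributes −2·x
(3) × 2 (×2 to match 2 CO(NH2)2(s) in the target): (2)·(-79.7) = -159.4 kcal/mol
-119.7 = (-96.9) + (-159.4) − 2·x
x = (-119.7 − (-256.3)) / (-2) = -68.3 kcal/mol

ΔH° = -68.3 kcal/mol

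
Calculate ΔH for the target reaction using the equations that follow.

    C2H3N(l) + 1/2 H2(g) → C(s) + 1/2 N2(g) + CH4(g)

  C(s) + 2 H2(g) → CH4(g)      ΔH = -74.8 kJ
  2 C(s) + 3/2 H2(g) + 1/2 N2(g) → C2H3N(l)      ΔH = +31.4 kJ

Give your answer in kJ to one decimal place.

equation 1 as written: -74.8 kJ
equation 2 reversed: -31.4 kJ
By Hess's law, ΔH = (1)·(-74.8) + (-1)·(+31.4) = -106.2 kJ

ΔH = -106.2 kJ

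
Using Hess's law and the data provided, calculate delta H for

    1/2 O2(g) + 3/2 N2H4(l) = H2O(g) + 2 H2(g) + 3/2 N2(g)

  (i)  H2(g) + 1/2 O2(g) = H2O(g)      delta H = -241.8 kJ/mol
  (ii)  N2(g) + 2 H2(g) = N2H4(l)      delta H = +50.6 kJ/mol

(i) as written: -241.8 kJ/mol
(ii) reversed and × 3/2: (-3/2)·(+50.6) = -75.9 kJ/mol
Summing the manipulated equations, delta H = (-241.8) + (-75.9) = -317.7 kJ/mol

delta H = -317.7 kJ/mol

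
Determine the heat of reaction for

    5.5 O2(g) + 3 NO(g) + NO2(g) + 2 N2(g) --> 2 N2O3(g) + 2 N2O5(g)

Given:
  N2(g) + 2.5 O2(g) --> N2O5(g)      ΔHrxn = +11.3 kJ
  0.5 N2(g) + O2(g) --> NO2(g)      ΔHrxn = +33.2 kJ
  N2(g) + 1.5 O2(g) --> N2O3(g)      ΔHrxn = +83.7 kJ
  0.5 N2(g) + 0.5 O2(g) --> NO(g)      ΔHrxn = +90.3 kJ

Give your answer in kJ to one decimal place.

equation 1 × 2 (scale by 2 for the 2 N2O5(g)): (2)·(+11.3) = +22.6 kJ
equation 2 reversed (reverse to put NO2(g) on the reactant side): -33.2 kJ
equation 3 × 2 (×2 to match 2 N2O3(g) in the target): (2)·(+83.7) = +167.4 kJ
equation 4 reversed and × 3 (NO(g) must end up as a reactant; ×3 to match 3 NO(g) in the target): (-3)·(+90.3) = -270.9 kJ
ΔHrxn = (+22.6) + (-33.2) + (+167.4) + (-270.9) = -114.1 kJ

ΔHrxn = -114.1 kJ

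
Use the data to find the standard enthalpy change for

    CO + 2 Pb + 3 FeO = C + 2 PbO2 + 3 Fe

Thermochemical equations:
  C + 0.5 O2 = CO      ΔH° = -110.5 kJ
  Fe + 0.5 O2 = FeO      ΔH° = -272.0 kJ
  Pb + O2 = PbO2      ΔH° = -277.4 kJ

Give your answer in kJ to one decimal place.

equation 1 reversed (CO must end up as a reactant): +110.5 kJ
equation 2 reversed and × 3 (reverse to put FeO on the reactant side; scale by 3 for the 3 FeO): (-3)·(-272.0) = +816.0 kJ
equation 3 × 2 (×2 to match 2 PbO2 in the target): (2)·(-277.4) = -554.8 kJ
By Hess's law, ΔH° = (-1)·(-110.5) + (-3)·(-272.0) + (2)·(-277.4) = 371.7 kJ

ΔH° = 371.7 kJ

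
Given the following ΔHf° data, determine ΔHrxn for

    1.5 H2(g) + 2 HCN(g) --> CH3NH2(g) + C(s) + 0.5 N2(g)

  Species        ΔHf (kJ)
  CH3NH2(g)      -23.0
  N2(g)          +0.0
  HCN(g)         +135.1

ΔHrxn = -293.2 kJ

Products: 1·(-23.0) + 1·(+0.0) + 1/2·(+0.0) = -23.0
Reactants: 3/2·(+0.0) + 2·(+135.1) = +270.2
ΔHrxn = (-23.0) − (+270.2) = -293.2 kJ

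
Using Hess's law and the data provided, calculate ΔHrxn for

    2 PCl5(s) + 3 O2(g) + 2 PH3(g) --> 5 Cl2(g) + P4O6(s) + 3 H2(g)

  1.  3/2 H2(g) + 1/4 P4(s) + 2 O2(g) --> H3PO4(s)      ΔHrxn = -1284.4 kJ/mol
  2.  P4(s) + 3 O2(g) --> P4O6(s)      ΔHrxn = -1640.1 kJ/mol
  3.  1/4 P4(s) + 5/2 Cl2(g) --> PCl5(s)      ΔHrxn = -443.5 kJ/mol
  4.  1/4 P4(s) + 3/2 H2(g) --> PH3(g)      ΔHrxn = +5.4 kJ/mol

eq. 1: not needed.
eq. 2 as written: -1640.1 kJ/mol
eq. 3 reversed and × 2: (-2)·(-443.5) = +887.0 kJ/mol
eq. 4 reversed and × 2: (-2)·(+5.4) = -10.8 kJ/mol
ΔHrxn = (-1640.1) + (+887.0) + (-10.8) = -763.9 kJ/mol

ΔHrxn = -763.9 kJ/mol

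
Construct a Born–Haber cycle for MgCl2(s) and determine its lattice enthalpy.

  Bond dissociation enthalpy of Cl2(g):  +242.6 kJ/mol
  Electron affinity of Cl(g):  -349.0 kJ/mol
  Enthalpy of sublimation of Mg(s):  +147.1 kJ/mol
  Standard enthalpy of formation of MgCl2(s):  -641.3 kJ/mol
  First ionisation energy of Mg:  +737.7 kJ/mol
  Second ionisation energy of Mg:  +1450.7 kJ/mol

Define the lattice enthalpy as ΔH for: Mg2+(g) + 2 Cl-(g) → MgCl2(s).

U = -2521.4 kJ/mol

ΔHf° = 1·ΔHsub + 1·(ΣIE) + 1·D(Cl2) + 2·EA + U
-641.3 = 1·(+147.1) + 1·(+2188.4) + 1·(+242.6) + 2·(-349.0) + U
U = -641.3 − (+1880.1) = -2521.4 kJ/mol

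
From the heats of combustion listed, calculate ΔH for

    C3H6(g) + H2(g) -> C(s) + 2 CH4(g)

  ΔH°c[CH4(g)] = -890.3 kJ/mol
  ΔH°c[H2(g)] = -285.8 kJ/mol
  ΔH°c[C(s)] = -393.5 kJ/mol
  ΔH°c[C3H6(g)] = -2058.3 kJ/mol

Using ΔH = Σ nΔHc°(reactants) − Σ nΔHc°(products):
= [1·(-2058.3) + 1·(-285.8)] − [1·(-393.5) + 2·(-890.3)]
= -170.0 kJ/mol

ΔH = -170.0 kJ/mol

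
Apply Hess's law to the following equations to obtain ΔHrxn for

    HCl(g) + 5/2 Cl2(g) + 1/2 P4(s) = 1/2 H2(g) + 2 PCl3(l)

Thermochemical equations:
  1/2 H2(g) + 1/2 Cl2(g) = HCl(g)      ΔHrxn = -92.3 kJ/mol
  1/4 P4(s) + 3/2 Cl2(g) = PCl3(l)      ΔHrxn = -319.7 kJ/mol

equation 1 reversed (reverse to put HCl(g) on the reactant side): +92.3 kJ/mol
equation 2 × 2 (scale by 2 for the 2 PCl3(l)): (2)·(-319.7) = -639.4 kJ/mol
Combining the equations, ΔHrxn = (-1)·(-92.3) + (2)·(-319.7) = -547.1 kJ/mol

ΔHrxn = -547.1 kJ/mol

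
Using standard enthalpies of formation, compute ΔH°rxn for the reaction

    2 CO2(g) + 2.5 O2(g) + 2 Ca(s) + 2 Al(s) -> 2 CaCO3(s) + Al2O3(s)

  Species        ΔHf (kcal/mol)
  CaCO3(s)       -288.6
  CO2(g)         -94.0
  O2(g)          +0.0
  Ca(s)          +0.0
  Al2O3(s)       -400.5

ΔH°rxn = -789.7 kcal/mol

ΔH°rxn = Σ nΔHf°(products) − Σ nΔHf°(reactants).
Products: 2·(-288.6) + 1·(-400.5) = -977.7
Reactants: 2·(-94.0) + 5/2·(+0.0) + 2·(+0.0) + 2·(+0.0) = -188.0
ΔH°rxn = (-977.7) − (-188.0) = -789.7 kcal/mol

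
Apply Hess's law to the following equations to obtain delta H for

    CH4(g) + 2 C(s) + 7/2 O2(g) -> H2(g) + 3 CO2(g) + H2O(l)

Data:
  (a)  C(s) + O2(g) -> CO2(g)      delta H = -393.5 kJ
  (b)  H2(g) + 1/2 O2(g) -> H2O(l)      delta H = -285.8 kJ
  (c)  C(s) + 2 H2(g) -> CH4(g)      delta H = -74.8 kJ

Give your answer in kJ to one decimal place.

delta H = -1391.5 kJ

(a) × 3: (3)·(-393.5) = -1180.5 kJ
(b) as written: -285.8 kJ
(c) reversed: +74.8 kJ
delta H = (-1180.5) + (-285.8) + (+74.8) = -1391.5 kJ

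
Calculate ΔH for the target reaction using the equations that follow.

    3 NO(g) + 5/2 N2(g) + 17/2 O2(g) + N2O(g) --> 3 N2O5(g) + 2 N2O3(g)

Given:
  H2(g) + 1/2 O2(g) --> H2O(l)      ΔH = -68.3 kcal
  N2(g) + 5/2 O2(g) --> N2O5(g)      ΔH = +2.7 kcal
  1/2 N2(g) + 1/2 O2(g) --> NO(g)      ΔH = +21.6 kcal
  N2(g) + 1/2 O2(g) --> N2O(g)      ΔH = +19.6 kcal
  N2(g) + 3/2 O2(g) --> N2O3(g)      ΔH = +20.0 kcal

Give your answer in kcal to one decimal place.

equation 1: not needed.
equation 2 × 3: (3)·(+2.7) = +8.1 kcal
equation 3 reversed and × 3: (-3)·(+21.6) = -64.8 kcal
equation 4 reversed: -19.6 kcal
equation 5 × 2: (2)·(+20.0) = +40.0 kcal
Since enthalpy is a state function, ΔH = (+8.1) + (-64.8) + (-19.6) + (+40.0) = -36.3 kcal

ΔH = -36.3 kcal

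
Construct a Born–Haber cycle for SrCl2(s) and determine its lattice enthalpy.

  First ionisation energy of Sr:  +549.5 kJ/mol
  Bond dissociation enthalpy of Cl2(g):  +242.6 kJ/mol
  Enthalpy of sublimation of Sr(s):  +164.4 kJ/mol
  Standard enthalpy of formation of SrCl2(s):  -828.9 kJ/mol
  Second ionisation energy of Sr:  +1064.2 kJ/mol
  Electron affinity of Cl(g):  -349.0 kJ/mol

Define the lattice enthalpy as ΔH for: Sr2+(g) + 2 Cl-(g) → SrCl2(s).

ΔHf° = 1·ΔHsub + 1·(ΣIE) + 1·D(Cl2) + 2·EA + U
-828.9 = 1·(+164.4) + 1·(+1613.7) + 1·(+242.6) + 2·(-349.0) + U
U = -828.9 − (+1322.7) = -2151.6 kJ/mol

U = -2151.6 kJ/mol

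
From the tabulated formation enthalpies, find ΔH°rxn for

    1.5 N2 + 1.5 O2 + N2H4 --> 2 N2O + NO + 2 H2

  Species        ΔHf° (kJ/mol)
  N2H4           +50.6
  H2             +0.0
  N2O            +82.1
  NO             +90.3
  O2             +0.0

ΔH°rxn = 203.9 kJ/mol

ΔH°rxn = Σ nΔHf°(products) − Σ nΔHf°(reactants).
Products: 2·(+82.1) + 1·(+90.3) + 2·(+0.0) = +254.5
Reactants: 3/2·(+0.0) + 3/2·(+0.0) + 1·(+50.6) = +50.6
ΔH°rxn = (+254.5) − (+50.6) = 203.9 kJ/mol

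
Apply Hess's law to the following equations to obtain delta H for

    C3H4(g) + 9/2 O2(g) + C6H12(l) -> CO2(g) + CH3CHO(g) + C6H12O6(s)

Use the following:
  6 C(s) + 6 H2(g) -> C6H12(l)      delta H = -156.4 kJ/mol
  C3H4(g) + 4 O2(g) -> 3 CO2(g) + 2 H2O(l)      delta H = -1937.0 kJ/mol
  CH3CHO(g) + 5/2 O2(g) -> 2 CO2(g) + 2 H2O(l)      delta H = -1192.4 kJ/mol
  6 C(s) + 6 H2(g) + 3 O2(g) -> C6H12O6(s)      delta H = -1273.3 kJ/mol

equation 1 reversed (C6H12(l) must end up as a reactant): +156.4 kJ/mol
equation 2 as written (C3H4(g) already on the reactant side): -1937.0 kJ/mol
equation 3 reversed (CH3CHO(g) must end up as a product): +1192.4 kJ/mol
equation 4 as written (C6H12O6(s) already on the product side): -1273.3 kJ/mol
delta H = (+156.4) + (-1937.0) + (+1192.4) + (-1273.3) = -1861.5 kJ/mol

delta H = -1861.5 kJ/mol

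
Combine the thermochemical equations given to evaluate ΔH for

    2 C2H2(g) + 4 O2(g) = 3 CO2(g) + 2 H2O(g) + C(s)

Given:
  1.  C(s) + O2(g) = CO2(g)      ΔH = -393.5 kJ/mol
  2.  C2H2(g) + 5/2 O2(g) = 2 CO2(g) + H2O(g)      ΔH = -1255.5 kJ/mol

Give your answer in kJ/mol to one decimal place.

ΔH = -2117.5 kJ/mol

eq. 1 reversed (C(s) must end up as a product): +393.5 kJ/mol
eq. 2 × 2 (scale by 2 for the 2 C2H2(g)): (2)·(-1255.5) = -2511.0 kJ/mol
By Hess's law, ΔH = (+393.5) + (-2511.0) = -2117.5 kJ/mol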